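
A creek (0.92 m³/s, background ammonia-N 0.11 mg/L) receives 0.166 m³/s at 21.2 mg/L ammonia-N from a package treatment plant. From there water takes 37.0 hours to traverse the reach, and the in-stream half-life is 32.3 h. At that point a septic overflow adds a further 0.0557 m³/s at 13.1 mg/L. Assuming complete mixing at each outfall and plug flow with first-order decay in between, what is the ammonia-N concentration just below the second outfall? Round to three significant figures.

Conservation of mass: C = (0.9200·0.1100 + 0.1660·21.20) / 1.086 = 3.620/1.086 = 3.334 mg/L; combined flow 1.086 m³/s.
Half-life 32.3 h → k = ln 2 / 32.3 = 0.02146 h⁻¹ = 0.5150 d⁻¹.
Applying C = C₀e^(−kt): 3.334 × 0.4520 = 1.507 mg/L.
At the second outfall, C = (1.086·1.507 + 0.05570·13.10) / (1.086 + 0.05570) = 2.073 mg/L.

2.07 mg/L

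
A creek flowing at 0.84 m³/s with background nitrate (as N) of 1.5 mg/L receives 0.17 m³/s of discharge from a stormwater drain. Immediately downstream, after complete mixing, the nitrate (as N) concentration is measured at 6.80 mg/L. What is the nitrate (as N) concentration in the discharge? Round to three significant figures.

Mass balance: 0.8400·1.500 + 0.1700·Cₑ = 1.010·6.800
→ Cₑ = (1.010·6.800 − 0.8400·1.500) / 0.1700 = 32.99 mg/L.

33.0 mg/L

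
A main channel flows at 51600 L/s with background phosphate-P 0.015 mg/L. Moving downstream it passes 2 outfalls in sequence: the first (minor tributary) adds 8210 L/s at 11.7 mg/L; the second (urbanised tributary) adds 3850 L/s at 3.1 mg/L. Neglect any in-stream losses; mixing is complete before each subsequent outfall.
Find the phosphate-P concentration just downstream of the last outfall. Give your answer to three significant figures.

Below outfall 1: Q → 59810 L/s, C = (51600·0.01500 + 8210·11.70)/59810 = 1.619 mg/L.
Below outfall 2: Q → 63660 L/s, C = (59810·1.619 + 3850·3.100)/63660 = 1.709 mg/L.

1.71 mg/L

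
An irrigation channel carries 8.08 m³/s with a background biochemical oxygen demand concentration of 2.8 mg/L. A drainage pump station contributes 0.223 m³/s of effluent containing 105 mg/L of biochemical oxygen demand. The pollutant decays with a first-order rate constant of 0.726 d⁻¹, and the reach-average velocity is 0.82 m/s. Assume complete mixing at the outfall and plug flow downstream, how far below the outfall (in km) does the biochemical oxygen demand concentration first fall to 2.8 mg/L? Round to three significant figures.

Flow-weighted average: C = (8.080·2.800 + 0.2230·105.0) / 8.303 = 46.04/8.303 = 5.545 mg/L.
Set 5.545·exp(−k·t) = 2.8 → t = ln(5.545/2.8)/k = 81310 s = 22.59 h.
Distance = v·t = 0.82·81310 = 66680 m = 66.68 km.

66.7 km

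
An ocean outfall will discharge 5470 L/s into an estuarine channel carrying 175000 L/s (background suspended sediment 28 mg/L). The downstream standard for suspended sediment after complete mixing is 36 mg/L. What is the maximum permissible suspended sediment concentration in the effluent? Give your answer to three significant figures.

At the limit, (Qr·Cr + Qe·Cₑ)/(Qr + Qe) = 36:
Cₑ = (180500·36 − 175000·28.00) / 5470 = 291.9 mg/L.

292 mg/L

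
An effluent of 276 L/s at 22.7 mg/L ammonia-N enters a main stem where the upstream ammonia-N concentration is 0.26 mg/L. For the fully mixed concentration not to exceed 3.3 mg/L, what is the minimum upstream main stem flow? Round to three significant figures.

1760 L/s

Set C_mix = 3.3: (Q·0.2600 + 276.0·22.70) / (Q + 276.0) = 3.3
→ Q = 276.0·(22.70 − 3.3)/(3.3 − 0.2600) = 1761 L/s.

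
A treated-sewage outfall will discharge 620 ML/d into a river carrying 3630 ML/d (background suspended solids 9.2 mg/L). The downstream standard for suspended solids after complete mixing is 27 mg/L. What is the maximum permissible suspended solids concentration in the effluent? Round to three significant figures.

At the limit, (Qr·Cr + Qe·Cₑ)/(Qr + Qe) = 27:
Cₑ = (4250·27 − 3630·9.200) / 620.0 = 131.2 mg/L.

131 mg/L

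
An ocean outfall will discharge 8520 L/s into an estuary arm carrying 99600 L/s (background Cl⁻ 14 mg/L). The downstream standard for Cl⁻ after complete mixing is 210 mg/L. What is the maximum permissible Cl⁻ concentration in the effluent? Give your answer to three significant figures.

2500 mg/L

At the limit, (Qr·Cr + Qe·Cₑ)/(Qr + Qe) = 210:
Cₑ = (108100·210 − 99600·14.00) / 8520 = 2501 mg/L.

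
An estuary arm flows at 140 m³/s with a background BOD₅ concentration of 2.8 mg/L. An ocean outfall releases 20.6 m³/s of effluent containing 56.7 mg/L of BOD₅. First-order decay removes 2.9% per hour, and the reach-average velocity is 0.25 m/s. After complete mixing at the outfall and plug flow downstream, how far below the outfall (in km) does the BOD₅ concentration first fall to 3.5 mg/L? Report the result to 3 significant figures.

Mass balance: C = (140.0·2.800 + 20.60·56.70) / 160.6 = 1560/160.6 = 9.714 mg/L.
2.9%/h lost → k = −ln(1 − 0.029) = 0.02943 h⁻¹.
Set 9.714·exp(−k·t) = 3.5 → t = ln(9.714/3.5)/k = 124900 s = 34.69 h.
Distance = v·t = 0.25·124900 = 31220 m = 31.22 km.

31.2 km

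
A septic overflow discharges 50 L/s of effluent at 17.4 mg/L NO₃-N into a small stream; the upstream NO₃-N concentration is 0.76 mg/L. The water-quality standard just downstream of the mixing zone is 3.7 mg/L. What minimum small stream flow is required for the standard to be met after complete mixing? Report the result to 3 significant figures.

233 L/s

Set C_mix = 3.7: (Q·0.7600 + 50.00·17.40) / (Q + 50.00) = 3.7
→ Q = 50.00·(17.40 − 3.7)/(3.7 − 0.7600) = 233.0 L/s.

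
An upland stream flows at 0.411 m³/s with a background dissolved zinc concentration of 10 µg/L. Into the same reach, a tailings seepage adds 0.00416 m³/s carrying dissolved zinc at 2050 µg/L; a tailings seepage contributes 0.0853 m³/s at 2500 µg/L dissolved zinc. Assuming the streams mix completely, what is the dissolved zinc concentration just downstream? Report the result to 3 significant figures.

451 µg/L

Mixed concentration C = ΣQC/ΣQ = (0.4110·10.00 + 0.004160·2050 + 0.08530·2500) / 0.5005 = 225.9/0.5005 = 451.4 µg/L.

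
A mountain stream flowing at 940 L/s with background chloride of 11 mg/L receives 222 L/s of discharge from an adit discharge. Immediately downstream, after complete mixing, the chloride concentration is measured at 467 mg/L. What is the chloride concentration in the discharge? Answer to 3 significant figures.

Mass balance: 940.0·11.00 + 222.0·Cₑ = 1162·467.0
→ Cₑ = (1162·467.0 − 940.0·11.00) / 222.0 = 2398 mg/L.

2400 mg/L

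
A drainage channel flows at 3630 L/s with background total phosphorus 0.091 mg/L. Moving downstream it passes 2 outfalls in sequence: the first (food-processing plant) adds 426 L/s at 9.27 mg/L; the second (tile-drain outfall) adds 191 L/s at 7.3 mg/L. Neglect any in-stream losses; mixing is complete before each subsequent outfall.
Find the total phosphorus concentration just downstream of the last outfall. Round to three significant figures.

1.34 mg/L

After outfall 1: Q = 3630 + 426.0 = 4056 L/s; C = (3630·0.09100 + 426.0·9.270)/4056 = 1.055 mg/L.
After outfall 2: Q = 4056 + 191.0 = 4247 L/s; C = (4056·1.055 + 191.0·7.300)/4247 = 1.336 mg/L.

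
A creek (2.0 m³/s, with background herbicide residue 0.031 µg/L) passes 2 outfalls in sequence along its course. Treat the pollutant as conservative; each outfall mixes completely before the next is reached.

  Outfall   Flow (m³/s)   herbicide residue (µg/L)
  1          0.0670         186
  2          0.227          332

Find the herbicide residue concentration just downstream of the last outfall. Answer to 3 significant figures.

Below outfall 1: Q → 2.067 m³/s, C = (2.000·0.03100 + 0.06700·186.0)/2.067 = 6.059 µg/L.
Below outfall 2: Q → 2.294 m³/s, C = (2.067·6.059 + 0.2270·332.0)/2.294 = 38.31 µg/L.

38.3 µg/L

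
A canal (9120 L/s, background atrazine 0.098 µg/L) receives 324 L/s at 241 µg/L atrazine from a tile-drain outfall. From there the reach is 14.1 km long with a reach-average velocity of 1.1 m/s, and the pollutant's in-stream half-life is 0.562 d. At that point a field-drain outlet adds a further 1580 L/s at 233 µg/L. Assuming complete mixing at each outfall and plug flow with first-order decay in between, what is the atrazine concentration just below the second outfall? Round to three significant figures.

39.4 µg/L

After mixing, C = (9120·0.09800 + 324.0·241.0) / 9444 = 78980/9444 = 8.363 µg/L; combined flow 9444 L/s.
Travel time t = 14.1·1000 / 1.1 = 12820 s = 3.561 h.
Half-life 0.562 d → k = ln 2 / 0.562 = 1.233 d⁻¹.
Applying C = C₀e^(−kt): 8.363 × 0.8328 = 6.964 µg/L.
Second outfall: C = (9444·6.964 + 1580·233.0)/11020 = 39.36 µg/L.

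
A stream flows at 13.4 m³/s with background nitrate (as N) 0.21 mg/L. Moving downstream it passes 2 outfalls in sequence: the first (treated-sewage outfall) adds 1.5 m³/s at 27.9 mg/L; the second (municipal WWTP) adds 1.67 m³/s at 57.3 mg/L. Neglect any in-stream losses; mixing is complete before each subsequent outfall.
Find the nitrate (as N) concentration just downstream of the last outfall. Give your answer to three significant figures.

Below outfall 1: Q → 14.90 m³/s, C = (13.40·0.2100 + 1.500·27.90)/14.90 = 2.998 mg/L.
Below outfall 2: Q → 16.57 m³/s, C = (14.90·2.998 + 1.670·57.30)/16.57 = 8.470 mg/L.

8.47 mg/L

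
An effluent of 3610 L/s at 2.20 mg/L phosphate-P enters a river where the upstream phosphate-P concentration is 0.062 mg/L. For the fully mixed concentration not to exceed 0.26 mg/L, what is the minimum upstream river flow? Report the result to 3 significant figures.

Set C_mix = 0.26: (Q·0.06200 + 3610·2.200) / (Q + 3610) = 0.26
→ Q = 3610·(2.200 − 0.26)/(0.26 − 0.06200) = 35370 L/s.

35400 L/s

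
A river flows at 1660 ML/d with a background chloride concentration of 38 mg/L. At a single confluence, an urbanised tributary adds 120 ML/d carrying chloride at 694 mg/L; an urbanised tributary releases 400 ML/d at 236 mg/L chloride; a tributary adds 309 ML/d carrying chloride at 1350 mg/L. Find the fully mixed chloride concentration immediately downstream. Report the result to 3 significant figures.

264 mg/L

Flow-weighted average: C = (1660·38.00 + 120.0·694.0 + 400.0·236.0 + 309.0·1350) / 2489 = 657900/2489 = 264.3 mg/L.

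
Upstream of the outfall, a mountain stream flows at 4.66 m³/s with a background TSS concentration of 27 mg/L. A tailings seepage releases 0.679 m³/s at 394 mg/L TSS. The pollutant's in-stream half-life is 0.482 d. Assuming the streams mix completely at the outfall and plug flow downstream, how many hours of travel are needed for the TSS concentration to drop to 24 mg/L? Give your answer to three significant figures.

18.7 h

Mixed concentration C = ΣQC/ΣQ = (4.660·27.00 + 0.6790·394.0) / 5.339 = 393.3/5.339 = 73.67 mg/L.
Half-life 0.482 d → k = ln 2 / 0.482 = 1.438 d⁻¹.
73.67·exp(−k·t) = 24 → t = ln(73.67/24)/k = 67390 s = 18.72 h.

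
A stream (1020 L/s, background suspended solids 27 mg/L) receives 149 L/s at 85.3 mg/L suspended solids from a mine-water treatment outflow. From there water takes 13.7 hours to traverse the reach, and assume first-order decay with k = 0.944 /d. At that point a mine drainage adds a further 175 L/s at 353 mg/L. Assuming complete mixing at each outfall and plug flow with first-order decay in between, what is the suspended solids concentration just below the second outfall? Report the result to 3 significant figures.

63.4 mg/L

Mass balance: C = (1020·27.00 + 149.0·85.30) / 1169 = 40250/1169 = 34.43 mg/L; combined flow 1169 L/s.
After decay, C = 34.43 × e^(−kt) = 34.43 × 0.5834 = 20.09 mg/L.
At the second outfall, C = (1169·20.09 + 175.0·353.0) / (1169 + 175.0) = 63.44 mg/L.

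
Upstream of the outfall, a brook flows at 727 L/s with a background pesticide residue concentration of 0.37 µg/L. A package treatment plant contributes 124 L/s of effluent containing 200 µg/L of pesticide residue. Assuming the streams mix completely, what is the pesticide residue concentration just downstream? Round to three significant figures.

29.5 µg/L

Flow-weighted average: C = (727.0·0.3700 + 124.0·200.0) / 851.0 = 25070/851.0 = 29.46 µg/L.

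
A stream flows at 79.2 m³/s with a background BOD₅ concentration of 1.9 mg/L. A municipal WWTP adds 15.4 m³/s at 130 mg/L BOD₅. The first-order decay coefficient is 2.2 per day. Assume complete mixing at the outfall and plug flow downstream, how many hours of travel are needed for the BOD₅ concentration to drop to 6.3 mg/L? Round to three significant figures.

14.0 h

Mixed concentration C = ΣQC/ΣQ = (79.20·1.900 + 15.40·130.0) / 94.60 = 2152/94.60 = 22.75 mg/L.
22.75·exp(−k·t) = 6.3 → t = ln(22.75/6.3)/k = 50430 s = 14.01 h.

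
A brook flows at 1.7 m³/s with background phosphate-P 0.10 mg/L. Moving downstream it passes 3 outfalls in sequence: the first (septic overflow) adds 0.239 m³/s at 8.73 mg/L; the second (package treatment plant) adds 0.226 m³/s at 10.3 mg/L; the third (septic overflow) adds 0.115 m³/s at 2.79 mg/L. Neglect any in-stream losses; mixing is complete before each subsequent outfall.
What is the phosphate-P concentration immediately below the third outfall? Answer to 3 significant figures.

2.15 mg/L

Below outfall 1: Q → 1.939 m³/s, C = (1.700·0.1000 + 0.2390·8.730)/1.939 = 1.164 mg/L.
Below outfall 2: Q → 2.165 m³/s, C = (1.939·1.164 + 0.2260·10.30)/2.165 = 2.117 mg/L.
Below outfall 3: Q → 2.280 m³/s, C = (2.165·2.117 + 0.1150·2.790)/2.280 = 2.151 mg/L.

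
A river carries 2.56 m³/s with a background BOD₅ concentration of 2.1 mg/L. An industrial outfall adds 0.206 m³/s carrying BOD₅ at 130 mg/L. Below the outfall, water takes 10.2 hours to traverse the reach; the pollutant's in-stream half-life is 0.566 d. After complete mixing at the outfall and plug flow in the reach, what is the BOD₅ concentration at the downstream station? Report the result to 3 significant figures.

Mass balance: C = (2.560·2.100 + 0.2060·130.0) / 2.766 = 32.16/2.766 = 11.63 mg/L.
Half-life 0.566 d → k = ln 2 / 0.566 = 1.225 d⁻¹.
Decay over the reach: 11.63·exp(−kt) = 11.63·0.5942 = 6.908 mg/L.

6.91 mg/L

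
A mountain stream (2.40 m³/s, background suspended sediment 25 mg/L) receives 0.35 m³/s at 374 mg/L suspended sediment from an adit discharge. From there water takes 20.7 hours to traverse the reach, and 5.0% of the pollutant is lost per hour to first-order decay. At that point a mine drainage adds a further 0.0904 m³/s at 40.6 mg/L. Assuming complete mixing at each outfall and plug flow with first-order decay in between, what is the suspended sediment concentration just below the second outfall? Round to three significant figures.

After mixing, C = (2.400·25.00 + 0.3500·374.0) / 2.750 = 190.9/2.750 = 69.42 mg/L; combined flow 2.750 m³/s.
5.0%/h lost → k = −ln(1 − 0.05) = 0.05129 h⁻¹.
First-order decay: C = 69.42·exp(−k·t) = 69.42·0.3458 = 24.01 mg/L.
Second outfall: C = (2.750·24.01 + 0.09040·40.60)/2.840 = 24.54 mg/L.

24.5 mg/L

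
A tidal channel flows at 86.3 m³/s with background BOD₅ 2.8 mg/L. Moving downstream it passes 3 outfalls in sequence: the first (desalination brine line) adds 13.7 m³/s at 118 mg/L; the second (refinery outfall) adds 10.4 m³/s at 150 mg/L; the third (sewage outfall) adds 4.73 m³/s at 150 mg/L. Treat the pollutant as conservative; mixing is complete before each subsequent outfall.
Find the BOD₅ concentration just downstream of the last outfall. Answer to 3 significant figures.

Outfall 1: combined Q = 100.0 m³/s; C = (86.30·2.800 + 13.70·118.0)/100.0 = 18.58 mg/L.
Outfall 2: combined Q = 110.4 m³/s; C = (100.0·18.58 + 10.40·150.0)/110.4 = 30.96 mg/L.
Outfall 3: combined Q = 115.1 m³/s; C = (110.4·30.96 + 4.730·150.0)/115.1 = 35.85 mg/L.

35.9 mg/L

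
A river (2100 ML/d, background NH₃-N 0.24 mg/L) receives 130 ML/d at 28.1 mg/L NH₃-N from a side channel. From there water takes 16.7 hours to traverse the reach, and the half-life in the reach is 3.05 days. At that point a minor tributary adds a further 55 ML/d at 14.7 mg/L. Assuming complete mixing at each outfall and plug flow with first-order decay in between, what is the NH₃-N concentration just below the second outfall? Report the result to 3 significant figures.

1.91 mg/L

After mixing, C = (2100·0.2400 + 130.0·28.10) / 2230 = 4157/2230 = 1.864 mg/L; combined flow 2230 ML/d.
Half-life 3.05 d → k = ln 2 / 3.05 = 0.2273 d⁻¹.
Applying C = C₀e^(−kt): 1.864 × 0.8537 = 1.591 mg/L.
At the second outfall, C = (2230·1.591 + 55.00·14.70) / (2230 + 55.00) = 1.907 mg/L.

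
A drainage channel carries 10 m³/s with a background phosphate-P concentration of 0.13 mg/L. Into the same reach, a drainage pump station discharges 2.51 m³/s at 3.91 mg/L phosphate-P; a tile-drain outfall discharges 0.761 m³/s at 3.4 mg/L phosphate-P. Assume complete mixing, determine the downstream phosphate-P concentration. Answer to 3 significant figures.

After mixing, C = (10.00·0.1300 + 2.510·3.910 + 0.7610·3.400) / 13.27 = 13.70/13.27 = 1.032 mg/L.

1.03 mg/L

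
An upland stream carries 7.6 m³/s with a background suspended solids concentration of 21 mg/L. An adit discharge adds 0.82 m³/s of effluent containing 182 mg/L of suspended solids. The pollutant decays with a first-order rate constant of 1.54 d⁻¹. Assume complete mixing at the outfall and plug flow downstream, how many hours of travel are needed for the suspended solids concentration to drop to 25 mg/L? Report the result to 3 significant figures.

Mass balance: C = (7.600·21.00 + 0.8200·182.0) / 8.420 = 308.8/8.420 = 36.68 mg/L.
36.68·exp(−k·t) = 25 → t = ln(36.68/25)/k = 21510 s = 5.974 h.

5.97 h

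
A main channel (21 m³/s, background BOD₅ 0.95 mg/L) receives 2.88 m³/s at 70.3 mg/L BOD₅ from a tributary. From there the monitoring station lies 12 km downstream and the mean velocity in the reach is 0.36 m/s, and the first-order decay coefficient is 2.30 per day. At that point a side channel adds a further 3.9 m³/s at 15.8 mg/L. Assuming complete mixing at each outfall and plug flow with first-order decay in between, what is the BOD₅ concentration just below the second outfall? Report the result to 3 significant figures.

After mixing, C = (21.00·0.9500 + 2.880·70.30) / 23.88 = 222.4/23.88 = 9.314 mg/L; combined flow 23.88 m³/s.
Travel time t = 12·1000 / 0.36 = 33330 s = 9.259 h.
After decay, C = 9.314 × e^(−kt) = 9.314 × 0.4117 = 3.835 mg/L.
At the second outfall, C = (23.88·3.835 + 3.900·15.80) / (23.88 + 3.900) = 5.515 mg/L.

5.51 mg/L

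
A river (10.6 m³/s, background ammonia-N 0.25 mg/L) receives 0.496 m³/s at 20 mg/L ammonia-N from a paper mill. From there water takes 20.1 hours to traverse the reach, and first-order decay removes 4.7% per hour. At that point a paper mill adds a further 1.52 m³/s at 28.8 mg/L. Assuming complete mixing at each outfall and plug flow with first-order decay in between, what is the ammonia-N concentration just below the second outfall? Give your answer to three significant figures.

After mixing, C = (10.60·0.2500 + 0.4960·20.00) / 11.10 = 12.57/11.10 = 1.133 mg/L; combined flow 11.10 m³/s.
4.7%/h lost → k = −ln(1 − 0.047) = 0.04814 h⁻¹.
First-order decay: C = 1.133·exp(−k·t) = 1.133·0.3800 = 0.4305 mg/L.
At the second outfall, C = (11.10·0.4305 + 1.520·28.80) / (11.10 + 1.520) = 3.848 mg/L.

3.85 mg/L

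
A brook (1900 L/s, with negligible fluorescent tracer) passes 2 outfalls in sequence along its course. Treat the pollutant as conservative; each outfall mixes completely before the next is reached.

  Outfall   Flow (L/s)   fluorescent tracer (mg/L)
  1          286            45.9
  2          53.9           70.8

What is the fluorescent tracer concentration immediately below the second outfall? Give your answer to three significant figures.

7.56 mg/L

Outfall 1: combined Q = 2186 L/s; C = (1900·0 + 286.0·45.90)/2186 = 6.005 mg/L.
Outfall 2: combined Q = 2240 L/s; C = (2186·6.005 + 53.90·70.80)/2240 = 7.564 mg/L.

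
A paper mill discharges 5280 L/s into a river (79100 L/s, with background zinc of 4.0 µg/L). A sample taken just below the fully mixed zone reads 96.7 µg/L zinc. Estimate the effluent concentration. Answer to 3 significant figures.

1490 µg/L

Mass balance: 79100·4.000 + 5280·Cₑ = 84380·96.70
→ Cₑ = (84380·96.70 − 79100·4.000) / 5280 = 1485 µg/L.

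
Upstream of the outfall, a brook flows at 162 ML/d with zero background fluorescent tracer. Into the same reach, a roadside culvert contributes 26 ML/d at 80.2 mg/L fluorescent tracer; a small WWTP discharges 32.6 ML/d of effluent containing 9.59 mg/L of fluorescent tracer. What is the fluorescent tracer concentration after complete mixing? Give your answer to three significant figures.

10.9 mg/L

Mixed concentration C = ΣQC/ΣQ = (162.0·0 + 26.00·80.20 + 32.60·9.590) / 220.6 = 2398/220.6 = 10.87 mg/L.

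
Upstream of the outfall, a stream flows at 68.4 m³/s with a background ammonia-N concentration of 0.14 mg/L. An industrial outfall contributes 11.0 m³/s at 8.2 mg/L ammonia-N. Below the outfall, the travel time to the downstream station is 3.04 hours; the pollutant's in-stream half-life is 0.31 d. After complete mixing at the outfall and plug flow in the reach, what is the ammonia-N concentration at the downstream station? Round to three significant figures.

0.947 mg/L

Mixed concentration C = ΣQC/ΣQ = (68.40·0.1400 + 11.00·8.200) / 79.40 = 99.78/79.40 = 1.257 mg/L.
Half-life 0.31 d → k = ln 2 / 0.31 = 2.236 d⁻¹.
First-order decay: C = 1.257·exp(−k·t) = 1.257·0.7534 = 0.9467 mg/L.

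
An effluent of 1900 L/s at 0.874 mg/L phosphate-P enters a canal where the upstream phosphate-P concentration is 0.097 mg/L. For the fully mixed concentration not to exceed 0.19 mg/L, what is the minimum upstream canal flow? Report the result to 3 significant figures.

Set C_mix = 0.19: (Q·0.09700 + 1900·0.8740) / (Q + 1900) = 0.19
→ Q = 1900·(0.8740 − 0.19)/(0.19 − 0.09700) = 13970 L/s.

14000 L/s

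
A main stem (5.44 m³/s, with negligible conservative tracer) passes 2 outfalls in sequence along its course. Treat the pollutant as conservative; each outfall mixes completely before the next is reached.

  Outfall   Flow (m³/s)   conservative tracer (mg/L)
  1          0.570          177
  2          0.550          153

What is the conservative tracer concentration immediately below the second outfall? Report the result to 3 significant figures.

28.2 mg/L

Below outfall 1: Q → 6.010 m³/s, C = (5.440·0 + 0.5700·177.0)/6.010 = 16.79 mg/L.
Below outfall 2: Q → 6.560 m³/s, C = (6.010·16.79 + 0.5500·153.0)/6.560 = 28.21 mg/L.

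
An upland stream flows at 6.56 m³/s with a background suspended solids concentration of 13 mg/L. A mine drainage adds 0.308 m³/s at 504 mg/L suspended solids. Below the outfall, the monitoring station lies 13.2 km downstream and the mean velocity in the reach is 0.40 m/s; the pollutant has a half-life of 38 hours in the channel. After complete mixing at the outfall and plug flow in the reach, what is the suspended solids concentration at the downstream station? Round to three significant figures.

Mass balance: C = (6.560·13.00 + 0.3080·504.0) / 6.868 = 240.5/6.868 = 35.02 mg/L.
Travel time t = 13.2·1000 / 0.40 = 33000 s = 9.167 h.
Half-life 38 h → k = ln 2 / 38 = 0.01824 h⁻¹ = 0.4378 d⁻¹.
Applying C = C₀e^(−kt): 35.02 × 0.8460 = 29.63 mg/L.

29.6 mg/L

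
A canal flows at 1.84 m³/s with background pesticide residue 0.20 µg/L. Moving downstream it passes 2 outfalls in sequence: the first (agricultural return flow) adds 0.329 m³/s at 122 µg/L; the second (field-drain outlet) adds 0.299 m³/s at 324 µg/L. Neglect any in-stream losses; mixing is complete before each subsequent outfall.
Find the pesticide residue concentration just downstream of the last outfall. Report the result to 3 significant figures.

55.7 µg/L

Below outfall 1: Q → 2.169 m³/s, C = (1.840·0.2000 + 0.3290·122.0)/2.169 = 18.67 µg/L.
Below outfall 2: Q → 2.468 m³/s, C = (2.169·18.67 + 0.2990·324.0)/2.468 = 55.67 µg/L.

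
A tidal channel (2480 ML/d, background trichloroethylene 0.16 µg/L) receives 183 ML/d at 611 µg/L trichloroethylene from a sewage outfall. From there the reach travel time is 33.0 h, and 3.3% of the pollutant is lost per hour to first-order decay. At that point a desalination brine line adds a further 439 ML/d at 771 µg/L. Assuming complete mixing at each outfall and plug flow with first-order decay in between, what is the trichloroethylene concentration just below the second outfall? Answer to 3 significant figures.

Flow-weighted average: C = (2480·0.1600 + 183.0·611.0) / 2663 = 112200/2663 = 42.14 µg/L; combined flow 2663 ML/d.
3.3%/h lost → k = −ln(1 − 0.033) = 0.03356 h⁻¹.
After decay, C = 42.14 × e^(−kt) = 42.14 × 0.3304 = 13.92 µg/L.
At the second outfall, C = (2663·13.92 + 439.0·771.0) / (2663 + 439.0) = 121.1 µg/L.

121 µg/L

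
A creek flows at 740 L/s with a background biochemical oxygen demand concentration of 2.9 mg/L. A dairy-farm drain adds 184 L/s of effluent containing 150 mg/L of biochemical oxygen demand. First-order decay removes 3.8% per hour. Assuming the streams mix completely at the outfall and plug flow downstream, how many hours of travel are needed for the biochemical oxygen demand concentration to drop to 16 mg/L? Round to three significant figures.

Flow-weighted average: C = (740.0·2.900 + 184.0·150.0) / 924.0 = 29750/924.0 = 32.19 mg/L.
3.8%/h lost → k = −ln(1 − 0.038) = 0.03874 h⁻¹.
32.19·exp(−k·t) = 16 → t = ln(32.19/16)/k = 64970 s = 18.05 h.

18.0 h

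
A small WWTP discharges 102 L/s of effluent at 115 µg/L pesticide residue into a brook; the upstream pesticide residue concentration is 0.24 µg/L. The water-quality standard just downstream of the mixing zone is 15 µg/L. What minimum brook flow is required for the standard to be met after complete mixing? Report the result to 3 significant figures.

691 L/s

Set C_mix = 15: (Q·0.2400 + 102.0·115.0) / (Q + 102.0) = 15
→ Q = 102.0·(115.0 − 15)/(15 − 0.2400) = 691.1 L/s.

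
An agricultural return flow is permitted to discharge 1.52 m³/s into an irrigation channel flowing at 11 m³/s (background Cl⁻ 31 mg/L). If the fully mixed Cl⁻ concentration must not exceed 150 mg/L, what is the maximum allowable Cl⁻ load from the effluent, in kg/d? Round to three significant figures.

Mass balance at the limit: 11.00·31.00 + 1.520·Cₑ = 12.52·150 → Cₑ = 1011 mg/L.
Load = 1.520 m³/s × 1011 g/m³ × 86 400 s/d = 132800 kg/d.

133000 kg/d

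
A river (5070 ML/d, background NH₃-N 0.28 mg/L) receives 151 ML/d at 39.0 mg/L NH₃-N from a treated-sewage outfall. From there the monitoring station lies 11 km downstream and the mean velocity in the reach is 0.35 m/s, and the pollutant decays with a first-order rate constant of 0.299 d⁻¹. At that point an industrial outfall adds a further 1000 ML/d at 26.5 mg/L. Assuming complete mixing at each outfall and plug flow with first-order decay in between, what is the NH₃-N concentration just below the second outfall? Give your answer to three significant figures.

Flow-weighted average: C = (5070·0.2800 + 151.0·39.00) / 5221 = 7309/5221 = 1.400 mg/L; combined flow 5221 ML/d.
Travel time t = 11·1000 / 0.35 = 31430 s = 8.730 h.
Decay over the reach: 1.400·exp(−kt) = 1.400·0.8969 = 1.256 mg/L.
At the second outfall, C = (5221·1.256 + 1000·26.50) / (5221 + 1000) = 5.314 mg/L.

5.31 mg/L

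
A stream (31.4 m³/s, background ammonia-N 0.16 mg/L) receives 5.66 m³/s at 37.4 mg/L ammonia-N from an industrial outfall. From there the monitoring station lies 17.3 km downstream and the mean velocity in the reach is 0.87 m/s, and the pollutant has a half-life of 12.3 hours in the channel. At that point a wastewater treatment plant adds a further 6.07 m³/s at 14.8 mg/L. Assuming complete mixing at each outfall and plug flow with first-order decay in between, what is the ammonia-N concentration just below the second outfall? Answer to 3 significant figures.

After mixing, C = (31.40·0.1600 + 5.660·37.40) / 37.06 = 216.7/37.06 = 5.847 mg/L; combined flow 37.06 m³/s.
Travel time t = 17.3·1000 / 0.87 = 19890 s = 5.524 h.
Half-life 12.3 h → k = ln 2 / 12.3 = 0.05635 h⁻¹ = 1.352 d⁻¹.
Decay over the reach: 5.847·exp(−kt) = 5.847·0.7325 = 4.283 mg/L.
Second outfall: C = (37.06·4.283 + 6.070·14.80)/43.13 = 5.763 mg/L.

5.76 mg/L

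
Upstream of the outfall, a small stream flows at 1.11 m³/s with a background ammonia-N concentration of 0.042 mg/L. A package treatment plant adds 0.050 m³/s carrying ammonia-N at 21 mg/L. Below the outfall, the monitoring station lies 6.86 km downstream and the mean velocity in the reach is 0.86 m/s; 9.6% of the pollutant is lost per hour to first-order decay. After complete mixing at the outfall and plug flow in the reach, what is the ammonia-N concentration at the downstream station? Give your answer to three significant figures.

0.756 mg/L

Mixed concentration C = ΣQC/ΣQ = (1.110·0.04200 + 0.05000·21.00) / 1.160 = 1.097/1.160 = 0.9454 mg/L.
Travel time t = 6.86·1000 / 0.86 = 7977 s = 2.216 h.
9.6%/h lost → k = −ln(1 − 0.096) = 0.1009 h⁻¹.
Decay over the reach: 0.9454·exp(−kt) = 0.9454·0.7996 = 0.7559 mg/L.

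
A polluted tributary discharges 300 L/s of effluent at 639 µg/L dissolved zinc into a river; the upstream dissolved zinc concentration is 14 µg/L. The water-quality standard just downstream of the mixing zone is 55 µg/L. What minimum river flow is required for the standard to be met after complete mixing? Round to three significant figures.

4270 L/s

Set C_mix = 55: (Q·14.00 + 300.0·639.0) / (Q + 300.0) = 55
→ Q = 300.0·(639.0 − 55)/(55 − 14.00) = 4273 L/s.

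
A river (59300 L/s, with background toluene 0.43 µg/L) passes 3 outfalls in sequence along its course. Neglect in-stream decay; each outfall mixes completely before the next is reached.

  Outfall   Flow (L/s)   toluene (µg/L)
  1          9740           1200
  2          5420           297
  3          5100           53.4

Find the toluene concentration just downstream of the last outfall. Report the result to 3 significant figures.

Outfall 1: combined Q = 69040 L/s; C = (59300·0.4300 + 9740·1200)/69040 = 169.7 µg/L.
Outfall 2: combined Q = 74460 L/s; C = (69040·169.7 + 5420·297.0)/74460 = 178.9 µg/L.
Outfall 3: combined Q = 79560 L/s; C = (74460·178.9 + 5100·53.40)/79560 = 170.9 µg/L.

171 µg/L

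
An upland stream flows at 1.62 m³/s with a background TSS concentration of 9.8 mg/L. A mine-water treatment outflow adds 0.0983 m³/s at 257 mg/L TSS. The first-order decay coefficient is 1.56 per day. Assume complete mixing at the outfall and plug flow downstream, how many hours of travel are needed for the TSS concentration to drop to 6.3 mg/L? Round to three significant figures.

Conservation of mass: C = (1.620·9.800 + 0.09830·257.0) / 1.718 = 41.14/1.718 = 23.94 mg/L.
23.94·exp(−k·t) = 6.3 → t = ln(23.94/6.3)/k = 73940 s = 20.54 h.

20.5 h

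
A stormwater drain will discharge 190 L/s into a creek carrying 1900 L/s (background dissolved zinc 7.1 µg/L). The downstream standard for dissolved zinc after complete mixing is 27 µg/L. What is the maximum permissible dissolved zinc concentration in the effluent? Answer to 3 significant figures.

At the limit, (Qr·Cr + Qe·Cₑ)/(Qr + Qe) = 27:
Cₑ = (2090·27 − 1900·7.100) / 190.0 = 226.0 µg/L.

226 µg/L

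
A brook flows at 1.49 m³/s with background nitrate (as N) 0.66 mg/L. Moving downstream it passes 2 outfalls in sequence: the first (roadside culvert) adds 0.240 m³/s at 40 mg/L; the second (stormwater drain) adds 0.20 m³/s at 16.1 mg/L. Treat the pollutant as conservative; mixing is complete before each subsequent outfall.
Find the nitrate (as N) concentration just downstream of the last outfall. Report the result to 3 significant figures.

Below outfall 1: Q → 1.730 m³/s, C = (1.490·0.6600 + 0.2400·40.00)/1.730 = 6.118 mg/L.
Below outfall 2: Q → 1.930 m³/s, C = (1.730·6.118 + 0.2000·16.10)/1.930 = 7.152 mg/L.

7.15 mg/L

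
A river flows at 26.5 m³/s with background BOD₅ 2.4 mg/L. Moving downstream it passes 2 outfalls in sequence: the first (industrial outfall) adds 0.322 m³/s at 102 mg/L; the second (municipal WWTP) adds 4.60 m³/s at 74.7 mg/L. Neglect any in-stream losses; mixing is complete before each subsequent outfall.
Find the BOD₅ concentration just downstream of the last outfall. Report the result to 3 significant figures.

After outfall 1: Q = 26.50 + 0.3220 = 26.82 m³/s; C = (26.50·2.400 + 0.3220·102.0)/26.82 = 3.596 mg/L.
After outfall 2: Q = 26.82 + 4.600 = 31.42 m³/s; C = (26.82·3.596 + 4.600·74.70)/31.42 = 14.00 mg/L.

14.0 mg/L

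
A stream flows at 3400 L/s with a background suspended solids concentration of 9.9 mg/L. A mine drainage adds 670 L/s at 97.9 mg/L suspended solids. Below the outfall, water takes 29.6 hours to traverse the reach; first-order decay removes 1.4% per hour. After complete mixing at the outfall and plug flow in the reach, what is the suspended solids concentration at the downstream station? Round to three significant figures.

16.1 mg/L

Conservation of mass: C = (3400·9.900 + 670.0·97.90) / 4070 = 99250/4070 = 24.39 mg/L.
1.4%/h lost → k = −ln(1 − 0.014) = 0.01410 h⁻¹.
Applying C = C₀e^(−kt): 24.39 × 0.6588 = 16.07 mg/L.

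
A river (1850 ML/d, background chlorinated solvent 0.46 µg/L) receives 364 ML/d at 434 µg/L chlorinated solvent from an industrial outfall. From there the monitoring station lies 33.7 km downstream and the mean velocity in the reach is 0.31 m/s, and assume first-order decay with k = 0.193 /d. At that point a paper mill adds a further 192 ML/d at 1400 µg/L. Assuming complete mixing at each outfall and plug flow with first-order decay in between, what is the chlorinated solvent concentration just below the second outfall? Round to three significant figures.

164 µg/L

Flow-weighted average: C = (1850·0.4600 + 364.0·434.0) / 2214 = 158800/2214 = 71.74 µg/L; combined flow 2214 ML/d.
Travel time t = 33.7·1000 / 0.31 = 108700 s = 30.20 h.
Applying C = C₀e^(−kt): 71.74 × 0.7844 = 56.27 µg/L.
At the second outfall, C = (2214·56.27 + 192.0·1400) / (2214 + 192.0) = 163.5 µg/L.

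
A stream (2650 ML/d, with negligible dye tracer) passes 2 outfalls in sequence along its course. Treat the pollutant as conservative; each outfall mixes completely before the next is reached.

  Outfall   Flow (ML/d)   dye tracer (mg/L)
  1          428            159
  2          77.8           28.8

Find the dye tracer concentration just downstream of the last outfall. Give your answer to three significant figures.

Below outfall 1: Q → 3078 ML/d, C = (2650·0 + 428.0·159.0)/3078 = 22.11 mg/L.
Below outfall 2: Q → 3156 ML/d, C = (3078·22.11 + 77.80·28.80)/3156 = 22.27 mg/L.

22.3 mg/L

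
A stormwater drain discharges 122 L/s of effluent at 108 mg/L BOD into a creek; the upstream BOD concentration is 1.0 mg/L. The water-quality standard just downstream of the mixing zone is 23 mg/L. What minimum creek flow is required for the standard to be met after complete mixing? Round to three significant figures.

471 L/s

Set C_mix = 23: (Q·1.000 + 122.0·108.0) / (Q + 122.0) = 23
→ Q = 122.0·(108.0 − 23)/(23 − 1.000) = 471.4 L/s.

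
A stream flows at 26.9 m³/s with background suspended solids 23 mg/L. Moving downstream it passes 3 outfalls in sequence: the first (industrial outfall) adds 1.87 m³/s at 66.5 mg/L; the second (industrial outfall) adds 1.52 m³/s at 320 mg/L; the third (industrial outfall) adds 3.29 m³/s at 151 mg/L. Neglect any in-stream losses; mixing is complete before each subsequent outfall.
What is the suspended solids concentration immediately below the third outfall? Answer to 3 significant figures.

After outfall 1: Q = 26.90 + 1.870 = 28.77 m³/s; C = (26.90·23.00 + 1.870·66.50)/28.77 = 25.83 mg/L.
After outfall 2: Q = 28.77 + 1.520 = 30.29 m³/s; C = (28.77·25.83 + 1.520·320.0)/30.29 = 40.59 mg/L.
After outfall 3: Q = 30.29 + 3.290 = 33.58 m³/s; C = (30.29·40.59 + 3.290·151.0)/33.58 = 51.41 mg/L.

51.4 mg/L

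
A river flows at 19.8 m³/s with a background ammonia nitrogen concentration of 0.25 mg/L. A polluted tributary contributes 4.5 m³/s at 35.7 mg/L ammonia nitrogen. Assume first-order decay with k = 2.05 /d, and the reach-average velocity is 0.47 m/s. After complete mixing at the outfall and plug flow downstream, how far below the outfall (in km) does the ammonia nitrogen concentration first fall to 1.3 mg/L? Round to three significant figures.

32.8 km

Conservation of mass: C = (19.80·0.2500 + 4.500·35.70) / 24.30 = 165.6/24.30 = 6.815 mg/L.
Set 6.815·exp(−k·t) = 1.3 → t = ln(6.815/1.3)/k = 69830 s = 19.40 h.
Distance = v·t = 0.47·69830 = 32820 m = 32.82 km.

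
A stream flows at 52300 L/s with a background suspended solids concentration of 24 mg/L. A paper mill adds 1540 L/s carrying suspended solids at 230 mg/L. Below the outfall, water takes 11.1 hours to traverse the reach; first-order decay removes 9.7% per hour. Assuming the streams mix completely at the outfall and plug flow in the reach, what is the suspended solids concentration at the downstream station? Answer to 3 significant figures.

Mass balance: C = (52300·24.00 + 1540·230.0) / 53840 = 1609000/53840 = 29.89 mg/L.
9.7%/h lost → k = −ln(1 − 0.097) = 0.1020 h⁻¹.
After decay, C = 29.89 × e^(−kt) = 29.89 × 0.3222 = 9.631 mg/L.

9.63 mg/L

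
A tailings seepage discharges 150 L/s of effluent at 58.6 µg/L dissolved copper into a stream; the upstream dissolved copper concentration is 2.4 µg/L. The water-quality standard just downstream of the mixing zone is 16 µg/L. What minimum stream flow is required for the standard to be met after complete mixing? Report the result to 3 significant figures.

Set C_mix = 16: (Q·2.400 + 150.0·58.60) / (Q + 150.0) = 16
→ Q = 150.0·(58.60 − 16)/(16 − 2.400) = 469.9 L/s.

470 L/s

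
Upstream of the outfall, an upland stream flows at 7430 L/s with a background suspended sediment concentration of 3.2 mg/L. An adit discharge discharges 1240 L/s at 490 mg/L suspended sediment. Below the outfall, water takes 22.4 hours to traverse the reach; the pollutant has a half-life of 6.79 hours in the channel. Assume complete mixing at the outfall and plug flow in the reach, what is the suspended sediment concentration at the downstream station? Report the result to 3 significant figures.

Mass balance: C = (7430·3.200 + 1240·490.0) / 8670 = 631400/8670 = 72.82 mg/L.
Half-life 6.79 h → k = ln 2 / 6.79 = 0.1021 h⁻¹ = 2.450 d⁻¹.
Decay over the reach: 72.82·exp(−kt) = 72.82·0.1016 = 7.399 mg/L.

7.40 mg/L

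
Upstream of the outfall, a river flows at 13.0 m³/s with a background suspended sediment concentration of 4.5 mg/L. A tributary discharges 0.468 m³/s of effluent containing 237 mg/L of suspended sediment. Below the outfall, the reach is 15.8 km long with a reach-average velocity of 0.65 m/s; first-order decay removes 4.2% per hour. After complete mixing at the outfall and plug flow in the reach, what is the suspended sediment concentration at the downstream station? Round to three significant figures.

9.42 mg/L

Mass balance: C = (13.00·4.500 + 0.4680·237.0) / 13.47 = 169.4/13.47 = 12.58 mg/L.
Travel time t = 15.8·1000 / 0.65 = 24310 s = 6.752 h.
4.2%/h lost → k = −ln(1 − 0.042) = 0.04291 h⁻¹.
After decay, C = 12.58 × e^(−kt) = 12.58 × 0.7485 = 9.415 mg/L.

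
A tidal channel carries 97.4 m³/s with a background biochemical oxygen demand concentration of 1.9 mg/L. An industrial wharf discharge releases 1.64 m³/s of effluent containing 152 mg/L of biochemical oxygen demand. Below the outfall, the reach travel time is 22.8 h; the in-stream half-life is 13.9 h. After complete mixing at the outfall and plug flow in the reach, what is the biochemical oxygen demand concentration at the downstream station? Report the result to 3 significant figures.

After mixing, C = (97.40·1.900 + 1.640·152.0) / 99.04 = 434.3/99.04 = 4.386 mg/L.
Half-life 13.9 h → k = ln 2 / 13.9 = 0.04987 h⁻¹ = 1.197 d⁻¹.
Decay over the reach: 4.386·exp(−kt) = 4.386·0.3208 = 1.407 mg/L.

1.41 mg/L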